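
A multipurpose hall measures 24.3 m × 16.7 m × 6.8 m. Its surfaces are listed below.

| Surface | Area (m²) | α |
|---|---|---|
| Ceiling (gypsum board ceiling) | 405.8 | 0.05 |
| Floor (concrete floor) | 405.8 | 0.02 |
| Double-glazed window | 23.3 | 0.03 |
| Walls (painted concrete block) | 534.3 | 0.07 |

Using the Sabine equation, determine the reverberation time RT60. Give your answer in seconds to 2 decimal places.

6.68 s

Total absorption A = 405.8·0.05 + 405.8·0.02 + 23.3·0.03 + 534.3·0.07
  = 20.290 + 8.116 + 0.699 + 37.401 = 66.506 m² sabins.
Room volume: 2759.508 m³.
RT60 = 0.161 · V / A = 0.161 × 2759.508 / 66.506 = 6.68 s.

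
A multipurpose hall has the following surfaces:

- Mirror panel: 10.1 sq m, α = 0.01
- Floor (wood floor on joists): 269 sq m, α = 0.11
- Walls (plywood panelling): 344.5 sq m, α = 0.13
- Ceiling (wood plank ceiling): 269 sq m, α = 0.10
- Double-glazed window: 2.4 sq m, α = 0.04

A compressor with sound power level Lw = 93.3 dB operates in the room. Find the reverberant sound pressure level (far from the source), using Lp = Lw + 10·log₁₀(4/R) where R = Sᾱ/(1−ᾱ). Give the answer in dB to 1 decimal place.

Σ(Sᵢαᵢ) = 10.1×0.01 + 269×0.11 + 344.5×0.13 + 269×0.10 + 2.4×0.04 = 101.472; total area S = 895.0 sq m.
ᾱ = 0.1134, so room constant R = A/(1−ᾱ) = 114.451 sq m.
Lp = 93.3 + 10·log₁₀(4/114.451) = 93.3 + (-14.57) = 78.7 dB.

78.7 dB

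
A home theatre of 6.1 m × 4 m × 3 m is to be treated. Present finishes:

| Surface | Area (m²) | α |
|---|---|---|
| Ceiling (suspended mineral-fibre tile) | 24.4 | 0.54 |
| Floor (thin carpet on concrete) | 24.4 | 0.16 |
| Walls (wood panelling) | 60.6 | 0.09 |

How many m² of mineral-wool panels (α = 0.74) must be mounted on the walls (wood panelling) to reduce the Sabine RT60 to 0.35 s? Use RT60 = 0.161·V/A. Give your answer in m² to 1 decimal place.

17.1

Summing Sᵢαᵢ: 13.176 + 3.904 + 5.454 → A₁ = 22.534 sabins.
V = 73.2 m³. Target absorption A₂ = 0.161 × 73.2 / 0.35 = 33.672 sabins.
ΔA needed = 33.672 − 22.534 = 11.138 sabins.
Net gain per m²: Δα = 0.74 − 0.09 = 0.65.
Panel area = 11.138 / 0.65 = 17.1 m².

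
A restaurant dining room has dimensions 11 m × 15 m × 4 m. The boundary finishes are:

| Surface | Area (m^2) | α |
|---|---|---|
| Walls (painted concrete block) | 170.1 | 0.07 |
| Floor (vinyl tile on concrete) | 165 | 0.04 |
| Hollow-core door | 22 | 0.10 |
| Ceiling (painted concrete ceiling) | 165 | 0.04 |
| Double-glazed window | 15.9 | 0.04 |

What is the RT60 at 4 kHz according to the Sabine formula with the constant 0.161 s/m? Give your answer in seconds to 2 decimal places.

3.80 s

Summing Sᵢαᵢ: 11.907 + 6.600 + 2.200 + 6.600 + 0.636 → A = 27.943 sabins.
Room volume: 660 m³.
RT60 = 0.161 · V / A = 0.161 × 660 / 27.943 = 3.80 s.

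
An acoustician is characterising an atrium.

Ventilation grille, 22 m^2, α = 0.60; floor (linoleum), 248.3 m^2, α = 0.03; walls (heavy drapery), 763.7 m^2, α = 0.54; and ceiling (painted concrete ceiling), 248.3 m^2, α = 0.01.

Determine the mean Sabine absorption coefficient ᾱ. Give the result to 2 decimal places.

0.34

Total surface area S = 1282.3 m^2.
Weighted sum Σ Sα = 435.530.
ᾱ = 435.530 / 1282.3 = 0.34.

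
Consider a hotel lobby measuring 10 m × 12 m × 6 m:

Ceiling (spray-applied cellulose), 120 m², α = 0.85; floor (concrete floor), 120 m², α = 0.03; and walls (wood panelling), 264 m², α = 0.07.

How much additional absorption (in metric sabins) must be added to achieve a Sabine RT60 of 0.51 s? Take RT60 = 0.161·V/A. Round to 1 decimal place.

103.2 sabins

Equivalent absorption area: A₁ = 120×0.85 + 120×0.03 + 264×0.07 = 124.080 m².
Target A₂ = 0.161·720/0.51 = 227.294 sabins (V = 720 m³).
Additional absorption ΔA = 227.294 − 124.080 = 103.2 sabins.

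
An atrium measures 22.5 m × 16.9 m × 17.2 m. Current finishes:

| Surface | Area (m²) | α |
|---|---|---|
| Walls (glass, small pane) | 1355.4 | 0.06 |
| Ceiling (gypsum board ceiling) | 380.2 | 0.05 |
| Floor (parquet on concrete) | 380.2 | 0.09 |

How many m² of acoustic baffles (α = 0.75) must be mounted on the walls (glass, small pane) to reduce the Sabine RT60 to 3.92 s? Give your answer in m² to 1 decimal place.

194.3

Total absorption A₁ = 1355.4×0.06 + 380.2×0.05 + 380.2×0.09
  = 81.324 + 19.010 + 34.218 = 134.552 m² sabins.
V = 6540.3 m³. Target absorption A₂ = 0.161 × 6540.3 / 3.92 = 268.619 sabins.
Absorption to add: 268.619 − 134.552 = 134.067 sabins.
Net gain per m²: Δα = 0.75 − 0.06 = 0.69.
Panel area = 134.067 / 0.69 = 194.3 m².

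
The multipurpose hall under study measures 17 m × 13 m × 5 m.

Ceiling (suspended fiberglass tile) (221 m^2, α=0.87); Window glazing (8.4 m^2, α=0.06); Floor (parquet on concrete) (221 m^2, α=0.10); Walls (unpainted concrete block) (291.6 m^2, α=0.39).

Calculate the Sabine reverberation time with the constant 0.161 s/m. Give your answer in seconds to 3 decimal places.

0.541 s

Equivalent absorption area: A = 221*0.87 + 8.4*0.06 + 221*0.10 + 291.6*0.39 = 328.598 m^2.
Volume V = 17 × 13 × 5 = 1105 m³.
T = 0.161 V/A = 0.161·1105/328.598 = 0.541 s.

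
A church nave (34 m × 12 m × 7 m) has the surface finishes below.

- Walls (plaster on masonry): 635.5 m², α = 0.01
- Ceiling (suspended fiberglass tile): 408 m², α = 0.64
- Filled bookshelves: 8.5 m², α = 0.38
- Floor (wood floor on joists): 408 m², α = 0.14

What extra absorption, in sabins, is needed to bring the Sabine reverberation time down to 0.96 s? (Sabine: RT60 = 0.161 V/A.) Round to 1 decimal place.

Total absorption A₁ = 635.5×0.01 + 408×0.64 + 8.5×0.38 + 408×0.14
  = 6.355 + 261.120 + 3.230 + 57.120 = 327.825 m² sabins.
Target A₂ = 0.161·2856/0.96 = 478.975 sabins (V = 2856 m³).
Additional absorption ΔA = 478.975 − 327.825 = 151.1 sabins.

151.1 sabins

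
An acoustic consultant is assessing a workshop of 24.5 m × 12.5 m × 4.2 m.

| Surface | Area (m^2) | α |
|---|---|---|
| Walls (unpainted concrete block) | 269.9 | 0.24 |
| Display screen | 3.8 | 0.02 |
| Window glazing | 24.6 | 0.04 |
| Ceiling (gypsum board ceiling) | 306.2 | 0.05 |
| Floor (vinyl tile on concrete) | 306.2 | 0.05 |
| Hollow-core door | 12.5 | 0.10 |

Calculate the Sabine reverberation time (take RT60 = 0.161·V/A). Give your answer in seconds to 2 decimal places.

2.12 seconds

Equivalent absorption area: A = 269.9×0.24 + 3.8×0.02 + 24.6×0.04 + 306.2×0.05 + 306.2×0.05 + 12.5×0.10 = 97.706 m^2.
V = 24.5·12.5·4.2 = 1286.25 m³.
T = 0.161 V/A = 0.161·1286.25/97.706 = 2.12 s.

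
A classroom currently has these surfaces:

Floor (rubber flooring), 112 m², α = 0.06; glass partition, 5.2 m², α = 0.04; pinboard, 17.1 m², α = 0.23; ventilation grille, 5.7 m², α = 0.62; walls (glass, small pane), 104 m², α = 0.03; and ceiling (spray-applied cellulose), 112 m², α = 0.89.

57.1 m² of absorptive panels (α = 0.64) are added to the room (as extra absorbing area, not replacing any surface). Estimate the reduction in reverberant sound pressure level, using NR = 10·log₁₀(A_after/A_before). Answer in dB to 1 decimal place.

A_before = Σ Sᵢαᵢ = 112*0.06 + 5.2*0.04 + 17.1*0.23 + 5.7*0.62 + 104*0.03 + 112*0.89 = 117.195 sabins.
Treatment contributes 57.1·0.64 = 36.544 sabins.
A_after = 117.195 + 36.544 = 153.739 sabins.
Reduction = 10 log₁₀(A_after/A_before) = 10 log₁₀(1.3118) = 1.2 dB.

1.2 dB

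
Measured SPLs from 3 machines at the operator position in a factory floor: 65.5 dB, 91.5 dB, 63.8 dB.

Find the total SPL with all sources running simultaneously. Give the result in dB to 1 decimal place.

91.5 dB

Converting to relative power and adding: 10^(65.5/10) + 10^(91.5/10) + 10^(63.8/10) = 1.418e+09.
L_total = 10·log₁₀(1.418e+09) = 91.5 dB.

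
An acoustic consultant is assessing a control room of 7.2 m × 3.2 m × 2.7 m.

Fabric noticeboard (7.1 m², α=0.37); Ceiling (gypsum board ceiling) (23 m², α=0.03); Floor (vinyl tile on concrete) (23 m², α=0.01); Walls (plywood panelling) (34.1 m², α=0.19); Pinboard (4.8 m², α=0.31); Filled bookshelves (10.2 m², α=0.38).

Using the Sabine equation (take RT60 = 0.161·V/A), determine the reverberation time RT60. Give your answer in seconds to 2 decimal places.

0.65 sec

Total absorption A = 7.1×0.37 + 23×0.03 + 23×0.01 + 34.1×0.19 + 4.8×0.31 + 10.2×0.38
  = 2.627 + 0.690 + 0.230 + 6.479 + 1.488 + 3.876 = 15.390 m² sabins.
Room volume: 62.208 m³.
RT60 = 0.161 · V / A = 0.161 × 62.208 / 15.390 = 0.65 s.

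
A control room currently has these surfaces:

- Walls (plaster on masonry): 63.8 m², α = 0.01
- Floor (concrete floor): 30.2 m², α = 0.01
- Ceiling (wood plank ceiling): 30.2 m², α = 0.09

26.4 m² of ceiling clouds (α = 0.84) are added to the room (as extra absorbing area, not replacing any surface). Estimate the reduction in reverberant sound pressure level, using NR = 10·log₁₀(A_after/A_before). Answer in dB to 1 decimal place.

8.5 dB

Total absorption A_before = 63.8·0.01 + 30.2·0.01 + 30.2·0.09
  = 0.638 + 0.302 + 2.718 = 3.658 m² sabins.
Added absorption = 26.4 × 0.84 = 22.176 sabins.
New total A_after = 25.834 sabins.
NR = 10·log₁₀(25.834/3.658) = 8.5 dB.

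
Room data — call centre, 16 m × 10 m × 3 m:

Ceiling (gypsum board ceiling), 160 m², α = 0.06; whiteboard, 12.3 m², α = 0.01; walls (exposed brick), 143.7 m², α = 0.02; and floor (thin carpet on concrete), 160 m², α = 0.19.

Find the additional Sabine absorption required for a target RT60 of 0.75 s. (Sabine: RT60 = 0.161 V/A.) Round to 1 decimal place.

Summing Sᵢαᵢ: 9.600 + 0.123 + 2.874 + 30.400 → A₁ = 42.997 sabins.
V = 480 m³. Required absorption A₂ = 0.161 × 480 / 0.75 = 103.040 sabins.
Shortfall: 103.040 − 42.997 = 60.0 sabins.

60.0 sabins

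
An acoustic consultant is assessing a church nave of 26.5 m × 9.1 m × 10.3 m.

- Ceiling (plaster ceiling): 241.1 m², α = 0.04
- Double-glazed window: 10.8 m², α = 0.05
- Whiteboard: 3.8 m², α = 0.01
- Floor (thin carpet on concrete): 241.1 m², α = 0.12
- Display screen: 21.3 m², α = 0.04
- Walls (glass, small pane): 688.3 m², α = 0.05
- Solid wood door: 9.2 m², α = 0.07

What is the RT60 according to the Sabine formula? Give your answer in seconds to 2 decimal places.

5.33 sec

Total absorption A = 241.1*0.04 + 10.8*0.05 + 3.8*0.01 + 241.1*0.12 + 21.3*0.04 + 688.3*0.05 + 9.2*0.07
  = 9.644 + 0.540 + 0.038 + 28.932 + 0.852 + 34.415 + 0.644 = 75.065 m² sabins.
V = 26.5·9.1·10.3 = 2483.845 m³.
RT60 = 0.161 · V / A = 0.161 × 2483.845 / 75.065 = 5.33 s.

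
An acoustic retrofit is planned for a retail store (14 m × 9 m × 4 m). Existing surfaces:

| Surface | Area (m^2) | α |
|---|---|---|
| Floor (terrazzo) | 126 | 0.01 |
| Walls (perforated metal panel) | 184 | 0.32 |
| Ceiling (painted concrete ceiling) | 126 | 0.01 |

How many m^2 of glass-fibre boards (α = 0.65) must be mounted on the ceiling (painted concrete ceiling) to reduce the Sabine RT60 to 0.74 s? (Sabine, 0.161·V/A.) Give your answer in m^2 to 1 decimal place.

A₁ = Σ Sᵢαᵢ = 126*0.01 + 184*0.32 + 126*0.01 = 61.400 sabins.
V = 504 m³. Target absorption A₂ = 0.161 × 504 / 0.74 = 109.654 sabins.
ΔA needed = 109.654 − 61.400 = 48.254 sabins.
Each m^2 of panel replacing the ceiling (painted concrete ceiling) adds (0.65 − 0.01) = 0.64 sabins.
Panel area = 48.254 / 0.64 = 75.4 m^2.

75.4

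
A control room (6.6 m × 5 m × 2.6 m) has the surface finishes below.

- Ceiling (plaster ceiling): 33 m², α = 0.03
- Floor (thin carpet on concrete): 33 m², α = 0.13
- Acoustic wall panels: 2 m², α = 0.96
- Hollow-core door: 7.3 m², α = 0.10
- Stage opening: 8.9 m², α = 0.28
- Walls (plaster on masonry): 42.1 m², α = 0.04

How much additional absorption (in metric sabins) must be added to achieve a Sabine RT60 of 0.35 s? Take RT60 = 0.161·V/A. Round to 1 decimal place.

27.4 sabins

Equivalent absorption area: A₁ = 33·0.03 + 33·0.13 + 2·0.96 + 7.3·0.10 + 8.9·0.28 + 42.1·0.04 = 12.106 m².
V = 85.8 m³. Required absorption A₂ = 0.161 × 85.8 / 0.35 = 39.468 sabins.
ΔA = A₂ − A₁ = 39.468 − 12.106 = 27.4 sabins.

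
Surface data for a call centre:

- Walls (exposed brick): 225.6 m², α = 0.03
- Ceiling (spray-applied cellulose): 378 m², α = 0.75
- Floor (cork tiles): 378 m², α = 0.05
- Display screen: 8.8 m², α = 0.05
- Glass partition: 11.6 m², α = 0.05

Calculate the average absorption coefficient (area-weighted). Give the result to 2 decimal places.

S = Σ Sᵢ = 225.6 + 378 + 378 + 8.8 + 11.6 = 1002.0 m².
Weighted sum Σ Sα = 310.188.
ᾱ = A/S = 0.31.

0.31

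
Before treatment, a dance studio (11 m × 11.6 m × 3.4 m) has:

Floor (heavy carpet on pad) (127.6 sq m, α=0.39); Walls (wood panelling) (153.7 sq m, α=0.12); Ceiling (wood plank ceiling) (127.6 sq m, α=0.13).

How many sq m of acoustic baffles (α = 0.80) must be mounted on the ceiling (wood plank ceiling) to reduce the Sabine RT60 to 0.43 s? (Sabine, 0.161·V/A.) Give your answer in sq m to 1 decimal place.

A₁ = Σ Sᵢαᵢ = 127.6*0.39 + 153.7*0.12 + 127.6*0.13 = 84.796 sabins.
V = 433.84 m³. Target absorption A₂ = 0.161 × 433.84 / 0.43 = 162.438 sabins.
ΔA needed = 162.438 − 84.796 = 77.642 sabins.
Net gain per sq m: Δα = 0.80 − 0.13 = 0.67.
Panel area = 77.642 / 0.67 = 115.9 sq m.

115.9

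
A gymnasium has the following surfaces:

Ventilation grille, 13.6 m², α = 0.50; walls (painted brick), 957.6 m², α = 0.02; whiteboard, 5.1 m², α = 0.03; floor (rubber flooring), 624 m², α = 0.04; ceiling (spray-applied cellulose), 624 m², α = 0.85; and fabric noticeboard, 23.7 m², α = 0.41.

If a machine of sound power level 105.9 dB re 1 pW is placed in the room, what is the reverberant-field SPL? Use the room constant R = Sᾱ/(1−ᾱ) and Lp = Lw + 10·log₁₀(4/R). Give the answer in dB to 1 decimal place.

82.9 dB

A = 591.182 sabins; S = 2248.0 m².
ᾱ = 0.2630, so room constant R = A/(1−ᾱ) = 802.147 m².
Lp = 105.9 + 10·log₁₀(4/802.147) = 105.9 + (-23.02) = 82.9 dB.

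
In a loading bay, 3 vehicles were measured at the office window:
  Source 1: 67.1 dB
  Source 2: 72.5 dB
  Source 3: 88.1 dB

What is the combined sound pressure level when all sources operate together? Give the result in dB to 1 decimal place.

Sum in the linear (power) domain: Σ 10^(Lᵢ/10) = 10^(67.1/10) + 10^(72.5/10) + 10^(88.1/10) = 6.686e+08.
Back to dB: 10·log₁₀ Σ = 88.3 dB.

88.3 dB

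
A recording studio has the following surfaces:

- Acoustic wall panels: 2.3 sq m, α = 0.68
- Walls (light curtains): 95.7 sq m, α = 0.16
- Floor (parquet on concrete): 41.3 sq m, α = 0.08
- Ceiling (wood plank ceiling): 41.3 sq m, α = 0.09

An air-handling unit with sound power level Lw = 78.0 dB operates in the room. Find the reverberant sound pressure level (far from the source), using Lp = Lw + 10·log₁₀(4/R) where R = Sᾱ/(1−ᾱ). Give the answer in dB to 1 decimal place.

69.6 dB

Σ(Sᵢαᵢ) = 2.3·0.68 + 95.7·0.16 + 41.3·0.08 + 41.3·0.09 = 23.897; total area S = 180.6 sq m.
ᾱ = 0.1323, so room constant R = A/(1−ᾱ) = 27.541 sq m.
Lp = Lw + 10 log₁₀(4/R) = 78.0 -8.38 = 69.6 dB.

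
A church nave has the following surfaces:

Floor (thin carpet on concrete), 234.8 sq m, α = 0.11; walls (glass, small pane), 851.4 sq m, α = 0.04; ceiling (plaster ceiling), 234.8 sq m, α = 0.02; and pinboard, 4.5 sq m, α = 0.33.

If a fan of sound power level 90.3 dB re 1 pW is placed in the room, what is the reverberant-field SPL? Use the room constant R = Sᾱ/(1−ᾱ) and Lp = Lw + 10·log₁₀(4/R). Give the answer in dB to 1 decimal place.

A = 66.065 sabins; S = 1325.5 sq m.
ᾱ = 66.065/1325.5 = 0.0498; R = Sᾱ/(1−ᾱ) = 66.065/(1−0.0498) = 69.527 sq m.
Lp = Lw + 10 log₁₀(4/R) = 90.3 -12.40 = 77.9 dB.

77.9 dB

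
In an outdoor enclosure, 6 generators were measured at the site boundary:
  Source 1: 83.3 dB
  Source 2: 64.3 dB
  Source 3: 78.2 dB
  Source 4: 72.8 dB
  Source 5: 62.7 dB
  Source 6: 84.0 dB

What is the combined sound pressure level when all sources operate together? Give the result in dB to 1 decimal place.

87.4 dB

Converting to relative power and adding: 10^(83.3/10) + 10^(64.3/10) + 10^(78.2/10) + 10^(72.8/10) + 10^(62.7/10) + 10^(84.0/10) = 5.547e+08.
Back to dB: 10·log₁₀ Σ = 87.4 dB.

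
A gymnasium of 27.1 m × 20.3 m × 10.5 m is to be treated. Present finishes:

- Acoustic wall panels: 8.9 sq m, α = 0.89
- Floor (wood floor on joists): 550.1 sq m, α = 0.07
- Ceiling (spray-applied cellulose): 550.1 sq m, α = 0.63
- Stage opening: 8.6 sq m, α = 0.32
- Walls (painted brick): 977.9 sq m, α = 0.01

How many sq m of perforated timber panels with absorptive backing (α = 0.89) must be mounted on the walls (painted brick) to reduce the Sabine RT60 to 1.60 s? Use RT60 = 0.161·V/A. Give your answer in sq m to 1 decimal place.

199.7

Total absorption A₁ = 8.9*0.89 + 550.1*0.07 + 550.1*0.63 + 8.6*0.32 + 977.9*0.01
  = 7.921 + 38.507 + 346.563 + 2.752 + 9.779 = 405.522 sq m sabins.
Required A₂ = 0.161·5776.365/1.60 = 581.247 sabins.
Absorption to add: 581.247 − 405.522 = 175.725 sabins.
Net gain per sq m: Δα = 0.89 − 0.01 = 0.88.
Panel area = 175.725 / 0.88 = 199.7 sq m.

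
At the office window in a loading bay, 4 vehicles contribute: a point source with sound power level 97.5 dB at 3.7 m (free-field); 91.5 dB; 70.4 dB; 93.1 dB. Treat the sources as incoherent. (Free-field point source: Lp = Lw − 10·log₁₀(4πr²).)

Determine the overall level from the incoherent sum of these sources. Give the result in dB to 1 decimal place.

Source at 3.7 m: Lp = 97.5 − 10·log₁₀(4π·3.7²) = 97.5 − 10·log₁₀(172.034) = 75.1 dB.
Sum in the linear (power) domain: Σ 10^(Lᵢ/10) = 10^(75.1/10) + 10^(91.5/10) + 10^(70.4/10) + 10^(93.1/10) = 3.498e+09.
Combined level = 10 log₁₀(3.498e+09) = 95.4 dB.

95.4 dB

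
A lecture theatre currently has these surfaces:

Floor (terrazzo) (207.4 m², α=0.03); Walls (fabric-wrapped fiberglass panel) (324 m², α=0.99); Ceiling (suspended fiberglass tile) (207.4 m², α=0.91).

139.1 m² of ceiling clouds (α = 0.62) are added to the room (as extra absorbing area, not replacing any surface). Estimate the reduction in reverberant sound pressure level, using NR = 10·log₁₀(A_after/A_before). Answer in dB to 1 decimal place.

Summing Sᵢαᵢ: 6.222 + 320.760 + 188.734 → A_before = 515.716 sabins.
Added absorption = 139.1 × 0.62 = 86.242 sabins.
A_after = 515.716 + 86.242 = 601.958 sabins.
Reduction = 10 log₁₀(A_after/A_before) = 10 log₁₀(1.1672) = 0.7 dB.

0.7 dB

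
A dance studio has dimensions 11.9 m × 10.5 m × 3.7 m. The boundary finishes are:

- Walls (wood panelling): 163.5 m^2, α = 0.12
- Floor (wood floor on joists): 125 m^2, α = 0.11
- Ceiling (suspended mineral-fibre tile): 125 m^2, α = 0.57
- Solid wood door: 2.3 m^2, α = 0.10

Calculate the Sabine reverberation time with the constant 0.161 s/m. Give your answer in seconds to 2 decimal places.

Equivalent absorption area: A = 163.5×0.12 + 125×0.11 + 125×0.57 + 2.3×0.10 = 104.850 m^2.
V = 11.9·10.5·3.7 = 462.315 m³.
T = 0.161 V/A = 0.161·462.315/104.850 = 0.71 s.

0.71 seconds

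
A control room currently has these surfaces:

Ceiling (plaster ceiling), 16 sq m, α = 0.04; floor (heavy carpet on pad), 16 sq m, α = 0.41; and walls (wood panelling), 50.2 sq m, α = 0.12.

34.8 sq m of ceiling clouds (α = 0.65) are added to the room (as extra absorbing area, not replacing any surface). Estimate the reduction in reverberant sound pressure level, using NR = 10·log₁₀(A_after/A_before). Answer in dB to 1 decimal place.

4.3 dB

Equivalent absorption area: A_before = 16*0.04 + 16*0.41 + 50.2*0.12 = 13.224 sq m.
Added absorption = 34.8 × 0.65 = 22.620 sabins.
New total A_after = 35.844 sabins.
NR = 10·log₁₀(35.844/13.224) = 4.3 dB.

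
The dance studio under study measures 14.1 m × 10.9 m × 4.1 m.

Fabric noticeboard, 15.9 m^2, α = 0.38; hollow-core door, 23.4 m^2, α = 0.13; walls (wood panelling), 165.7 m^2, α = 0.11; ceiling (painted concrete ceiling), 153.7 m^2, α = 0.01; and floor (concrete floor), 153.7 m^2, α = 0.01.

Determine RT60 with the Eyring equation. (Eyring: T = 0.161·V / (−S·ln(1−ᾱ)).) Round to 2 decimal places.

3.24 seconds

S = Σ Sᵢ = 512.4 m^2.
Absorption A = 15.9×0.38 + 23.4×0.13 + 165.7×0.11 + 153.7×0.01 + 153.7×0.01 = 30.385 sabins.
Mean coefficient ᾱ = A/S = 0.0593.
−S·ln(1−ᾱ) = −512.4 × ln(1 − 0.0593) = 31.324.
V = 14.1 × 10.9 × 4.1 = 630.129 m³.
RT60 = 0.161 × 630.129 / 31.324 = 3.24 s.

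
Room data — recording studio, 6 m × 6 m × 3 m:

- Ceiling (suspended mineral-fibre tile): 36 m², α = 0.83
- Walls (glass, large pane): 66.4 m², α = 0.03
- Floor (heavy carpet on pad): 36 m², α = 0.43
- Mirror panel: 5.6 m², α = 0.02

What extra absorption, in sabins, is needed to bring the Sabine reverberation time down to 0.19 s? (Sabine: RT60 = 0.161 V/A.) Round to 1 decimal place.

Equivalent absorption area: A₁ = 36·0.83 + 66.4·0.03 + 36·0.43 + 5.6·0.02 = 47.464 m².
Target A₂ = 0.161·108/0.19 = 91.516 sabins (V = 108 m³).
Additional absorption ΔA = 91.516 − 47.464 = 44.1 sabins.

44.1 sabins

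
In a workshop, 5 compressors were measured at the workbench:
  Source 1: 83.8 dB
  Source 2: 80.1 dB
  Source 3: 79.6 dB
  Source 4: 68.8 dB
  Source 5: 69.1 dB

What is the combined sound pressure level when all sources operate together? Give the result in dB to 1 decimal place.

86.5 dB

Σ 10^(Lᵢ/10) = 4.491e+08.
Combined level = 10 log₁₀(4.491e+08) = 86.5 dB.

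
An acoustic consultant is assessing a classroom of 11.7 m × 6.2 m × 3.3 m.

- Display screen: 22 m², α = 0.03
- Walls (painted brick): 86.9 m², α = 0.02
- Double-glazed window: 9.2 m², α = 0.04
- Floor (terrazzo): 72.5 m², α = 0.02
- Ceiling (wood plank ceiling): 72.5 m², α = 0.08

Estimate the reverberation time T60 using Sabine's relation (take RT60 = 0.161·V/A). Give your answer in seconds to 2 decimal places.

3.85 s

Equivalent absorption area: A = 22·0.03 + 86.9·0.02 + 9.2·0.04 + 72.5·0.02 + 72.5·0.08 = 10.016 m².
V = 11.7·6.2·3.3 = 239.382 m³.
T = 0.161 V/A = 0.161·239.382/10.016 = 3.85 s.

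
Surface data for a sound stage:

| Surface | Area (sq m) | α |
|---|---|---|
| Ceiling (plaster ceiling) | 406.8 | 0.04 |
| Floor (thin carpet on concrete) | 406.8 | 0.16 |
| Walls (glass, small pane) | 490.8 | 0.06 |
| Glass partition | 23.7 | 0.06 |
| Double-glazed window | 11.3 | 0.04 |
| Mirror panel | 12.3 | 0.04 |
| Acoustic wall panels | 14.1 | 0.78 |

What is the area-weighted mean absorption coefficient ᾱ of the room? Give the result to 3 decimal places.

Total surface area S = 1365.8 sq m.
Σ(Sᵢαᵢ) = 406.8·0.04 + 406.8·0.16 + 490.8·0.06 + 23.7·0.06 + 11.3·0.04 + 12.3·0.04 + 14.1·0.78 = 124.172.
ᾱ = 124.172 / 1365.8 = 0.091.

0.091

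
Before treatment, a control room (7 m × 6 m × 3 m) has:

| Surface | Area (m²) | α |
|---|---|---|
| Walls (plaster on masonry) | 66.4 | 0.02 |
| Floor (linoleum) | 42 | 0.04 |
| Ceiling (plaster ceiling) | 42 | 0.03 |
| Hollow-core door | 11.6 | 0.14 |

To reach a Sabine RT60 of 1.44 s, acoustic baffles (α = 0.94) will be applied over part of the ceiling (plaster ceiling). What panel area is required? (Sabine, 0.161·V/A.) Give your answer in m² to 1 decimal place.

9.0

Equivalent absorption area: A₁ = 66.4×0.02 + 42×0.04 + 42×0.03 + 11.6×0.14 = 5.892 m².
Required A₂ = 0.161·126/1.44 = 14.088 sabins.
ΔA needed = 14.088 − 5.892 = 8.196 sabins.
Net gain per m²: Δα = 0.94 − 0.03 = 0.91.
Area = ΔA/Δα = 8.196/0.91 = 9.0 m².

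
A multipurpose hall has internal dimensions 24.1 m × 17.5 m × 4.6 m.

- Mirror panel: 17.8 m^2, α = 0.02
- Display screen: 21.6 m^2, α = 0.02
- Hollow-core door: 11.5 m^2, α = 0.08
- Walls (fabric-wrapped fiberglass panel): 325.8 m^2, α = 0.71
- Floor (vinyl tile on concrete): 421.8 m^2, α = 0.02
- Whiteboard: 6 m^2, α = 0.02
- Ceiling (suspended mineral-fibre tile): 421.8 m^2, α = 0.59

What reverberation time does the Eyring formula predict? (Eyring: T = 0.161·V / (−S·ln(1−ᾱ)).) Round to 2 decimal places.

0.50 sec

S = Σ Sᵢ = 1226.3 m^2.
Σ(Sᵢαᵢ) = 17.8·0.02 + 21.6·0.02 + 11.5·0.08 + 325.8·0.71 + 421.8·0.02 + 6·0.02 + 421.8·0.59 = 490.444.
Mean coefficient ᾱ = A/S = 0.3999.
−S·ln(1−ᾱ) = −1226.3 × ln(1 − 0.3999) = 626.221.
V = 24.1 × 17.5 × 4.6 = 1940.05 m³.
RT60 = 0.161 × 1940.05 / 626.221 = 0.50 s.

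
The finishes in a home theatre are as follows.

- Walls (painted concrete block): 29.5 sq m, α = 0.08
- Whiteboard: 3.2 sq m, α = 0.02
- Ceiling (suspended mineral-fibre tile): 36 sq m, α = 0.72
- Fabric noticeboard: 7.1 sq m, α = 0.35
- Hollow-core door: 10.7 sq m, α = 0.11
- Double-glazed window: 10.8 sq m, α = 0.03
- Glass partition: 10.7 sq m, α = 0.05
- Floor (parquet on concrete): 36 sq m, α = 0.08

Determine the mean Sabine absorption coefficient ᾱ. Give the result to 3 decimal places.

Total surface area S = 144.0 sq m.
Weighted sum Σ Sα = 35.745.
ᾱ = A/S = 0.248.

0.248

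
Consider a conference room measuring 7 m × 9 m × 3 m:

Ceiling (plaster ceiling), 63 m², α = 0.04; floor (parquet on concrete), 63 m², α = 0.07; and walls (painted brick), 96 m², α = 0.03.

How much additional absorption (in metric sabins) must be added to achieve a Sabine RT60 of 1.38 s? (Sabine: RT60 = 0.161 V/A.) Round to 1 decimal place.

Equivalent absorption area: A₁ = 63×0.04 + 63×0.07 + 96×0.03 = 9.810 m².
Target A₂ = 0.161·189/1.38 = 22.050 sabins (V = 189 m³).
ΔA = A₂ − A₁ = 22.050 − 9.810 = 12.2 sabins.

12.2 sabins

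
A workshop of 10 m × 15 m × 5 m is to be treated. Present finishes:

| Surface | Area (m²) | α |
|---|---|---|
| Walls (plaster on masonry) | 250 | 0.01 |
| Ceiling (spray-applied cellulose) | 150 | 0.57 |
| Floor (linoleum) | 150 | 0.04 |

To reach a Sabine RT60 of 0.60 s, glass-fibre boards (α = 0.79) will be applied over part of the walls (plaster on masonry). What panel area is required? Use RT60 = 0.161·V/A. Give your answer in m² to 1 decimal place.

137.5

Summing Sᵢαᵢ: 2.500 + 85.500 + 6.000 → A₁ = 94.000 sabins.
Required A₂ = 0.161·750/0.60 = 201.250 sabins.
ΔA needed = 201.250 − 94.000 = 107.250 sabins.
Each m² of panel replacing the walls (plaster on masonry) adds (0.79 − 0.01) = 0.78 sabins.
Panel area = 107.250 / 0.78 = 137.5 m².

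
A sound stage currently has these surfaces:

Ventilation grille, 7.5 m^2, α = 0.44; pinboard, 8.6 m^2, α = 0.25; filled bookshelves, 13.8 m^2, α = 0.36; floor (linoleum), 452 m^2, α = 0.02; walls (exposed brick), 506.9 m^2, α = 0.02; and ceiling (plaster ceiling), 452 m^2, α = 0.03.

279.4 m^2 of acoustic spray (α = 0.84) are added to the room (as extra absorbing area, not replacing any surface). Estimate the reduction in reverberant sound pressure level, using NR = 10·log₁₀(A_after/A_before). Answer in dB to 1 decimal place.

Total absorption A_before = 7.5·0.44 + 8.6·0.25 + 13.8·0.36 + 452·0.02 + 506.9·0.02 + 452·0.03
  = 3.300 + 2.150 + 4.968 + 9.040 + 10.138 + 13.560 = 43.156 m^2 sabins.
Added absorption = 279.4 × 0.84 = 234.696 sabins.
New total A_after = 277.852 sabins.
NR = 10·log₁₀(277.852/43.156) = 8.1 dB.

8.1 dB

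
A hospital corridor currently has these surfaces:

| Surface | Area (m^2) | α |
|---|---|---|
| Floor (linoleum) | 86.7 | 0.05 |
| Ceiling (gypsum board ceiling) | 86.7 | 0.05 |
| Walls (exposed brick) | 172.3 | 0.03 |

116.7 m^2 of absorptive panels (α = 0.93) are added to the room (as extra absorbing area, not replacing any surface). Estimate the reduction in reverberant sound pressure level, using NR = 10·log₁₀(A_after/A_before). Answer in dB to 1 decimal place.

A_before = Σ Sᵢαᵢ = 86.7×0.05 + 86.7×0.05 + 172.3×0.03 = 13.839 sabins.
Added absorption = 116.7 × 0.93 = 108.531 sabins.
New total A_after = 122.370 sabins.
NR = 10·log₁₀(122.370/13.839) = 9.5 dB.

9.5 dB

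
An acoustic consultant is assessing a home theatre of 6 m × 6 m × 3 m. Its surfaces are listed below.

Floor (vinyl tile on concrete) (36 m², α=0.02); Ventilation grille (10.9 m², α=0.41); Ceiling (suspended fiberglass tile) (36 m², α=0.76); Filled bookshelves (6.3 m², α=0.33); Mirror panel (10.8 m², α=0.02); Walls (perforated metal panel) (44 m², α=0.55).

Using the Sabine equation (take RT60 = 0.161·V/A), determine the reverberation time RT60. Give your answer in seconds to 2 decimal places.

Total absorption A = 36·0.02 + 10.9·0.41 + 36·0.76 + 6.3·0.33 + 10.8·0.02 + 44·0.55
  = 0.720 + 4.469 + 27.360 + 2.079 + 0.216 + 24.200 = 59.044 m² sabins.
V = 6·6·3 = 108 m³.
RT60 = 0.161 · V / A = 0.161 × 108 / 59.044 = 0.29 s.

0.29 s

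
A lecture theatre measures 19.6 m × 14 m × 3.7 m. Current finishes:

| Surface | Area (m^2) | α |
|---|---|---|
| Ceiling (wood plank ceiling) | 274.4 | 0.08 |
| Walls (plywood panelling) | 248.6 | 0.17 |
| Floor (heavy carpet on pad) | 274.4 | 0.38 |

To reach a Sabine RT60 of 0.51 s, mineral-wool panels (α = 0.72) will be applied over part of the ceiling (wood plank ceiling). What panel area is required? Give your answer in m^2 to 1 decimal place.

A₁ = Σ Sᵢαᵢ = 274.4·0.08 + 248.6·0.17 + 274.4·0.38 = 168.486 sabins.
Required A₂ = 0.161·1015.28/0.51 = 320.510 sabins.
Absorption to add: 320.510 − 168.486 = 152.024 sabins.
Each m^2 of panel replacing the ceiling (wood plank ceiling) adds (0.72 − 0.08) = 0.64 sabins.
Area = ΔA/Δα = 152.024/0.64 = 237.5 m^2.

237.5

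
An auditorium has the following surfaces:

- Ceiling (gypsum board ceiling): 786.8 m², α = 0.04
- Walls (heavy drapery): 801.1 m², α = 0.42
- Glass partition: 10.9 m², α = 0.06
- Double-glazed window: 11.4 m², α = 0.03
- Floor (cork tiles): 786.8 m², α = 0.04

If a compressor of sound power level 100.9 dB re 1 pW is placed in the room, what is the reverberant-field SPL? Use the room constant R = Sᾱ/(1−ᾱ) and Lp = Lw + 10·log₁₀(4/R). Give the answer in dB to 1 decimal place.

80.1 dB

A = 400.402 sabins; S = 2397.0 m².
ᾱ = 400.402/2397.0 = 0.1670; R = Sᾱ/(1−ᾱ) = 400.402/(1−0.1670) = 480.675 m².
Lp = 100.9 + 10·log₁₀(4/480.675) = 100.9 + (-20.80) = 80.1 dB.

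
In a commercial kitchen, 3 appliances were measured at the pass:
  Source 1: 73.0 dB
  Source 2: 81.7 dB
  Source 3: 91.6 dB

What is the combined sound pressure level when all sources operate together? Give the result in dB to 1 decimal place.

Converting to relative power and adding: 10^(73.0/10) + 10^(81.7/10) + 10^(91.6/10) = 1.613e+09.
Back to dB: 10·log₁₀ Σ = 92.1 dB.

92.1 dB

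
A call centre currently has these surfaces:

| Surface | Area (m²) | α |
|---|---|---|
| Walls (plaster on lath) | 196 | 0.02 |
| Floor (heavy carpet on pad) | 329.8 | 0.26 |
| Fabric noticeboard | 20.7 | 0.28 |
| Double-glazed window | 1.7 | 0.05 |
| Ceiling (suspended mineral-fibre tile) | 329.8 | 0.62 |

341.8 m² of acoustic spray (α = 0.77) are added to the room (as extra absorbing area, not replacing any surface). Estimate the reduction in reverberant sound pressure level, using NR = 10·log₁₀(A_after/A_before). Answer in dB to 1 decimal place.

2.7 dB

A_before = Σ Sᵢαᵢ = 196*0.02 + 329.8*0.26 + 20.7*0.28 + 1.7*0.05 + 329.8*0.62 = 300.025 sabins.
Added absorption = 341.8 × 0.77 = 263.186 sabins.
A_after = 300.025 + 263.186 = 563.211 sabins.
NR = 10·log₁₀(563.211/300.025) = 2.7 dB.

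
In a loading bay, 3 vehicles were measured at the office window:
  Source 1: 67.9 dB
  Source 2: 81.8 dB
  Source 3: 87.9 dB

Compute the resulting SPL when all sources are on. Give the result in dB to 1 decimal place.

Σ 10^(Lᵢ/10) = 7.741e+08.
Back to dB: 10·log₁₀ Σ = 88.9 dB.

88.9 dB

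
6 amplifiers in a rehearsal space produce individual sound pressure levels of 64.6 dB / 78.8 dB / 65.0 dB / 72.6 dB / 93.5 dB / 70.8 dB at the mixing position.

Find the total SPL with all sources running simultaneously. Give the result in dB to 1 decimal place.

Converting to relative power and adding: 10^(64.6/10) + 10^(78.8/10) + 10^(65.0/10) + 10^(72.6/10) + 10^(93.5/10) + 10^(70.8/10) = 2.351e+09.
Back to dB: 10·log₁₀ Σ = 93.7 dB.

93.7 dB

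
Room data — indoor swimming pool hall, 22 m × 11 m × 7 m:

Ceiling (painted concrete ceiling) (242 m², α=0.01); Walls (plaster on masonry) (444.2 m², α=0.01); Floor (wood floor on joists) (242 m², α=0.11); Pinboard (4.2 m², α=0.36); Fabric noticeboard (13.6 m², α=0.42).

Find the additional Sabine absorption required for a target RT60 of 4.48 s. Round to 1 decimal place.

20.2 sabins

A₁ = Σ Sᵢαᵢ = 242*0.01 + 444.2*0.01 + 242*0.11 + 4.2*0.36 + 13.6*0.42 = 40.706 sabins.
V = 1694 m³. Required absorption A₂ = 0.161 × 1694 / 4.48 = 60.878 sabins.
Shortfall: 60.878 − 40.706 = 20.2 sabins.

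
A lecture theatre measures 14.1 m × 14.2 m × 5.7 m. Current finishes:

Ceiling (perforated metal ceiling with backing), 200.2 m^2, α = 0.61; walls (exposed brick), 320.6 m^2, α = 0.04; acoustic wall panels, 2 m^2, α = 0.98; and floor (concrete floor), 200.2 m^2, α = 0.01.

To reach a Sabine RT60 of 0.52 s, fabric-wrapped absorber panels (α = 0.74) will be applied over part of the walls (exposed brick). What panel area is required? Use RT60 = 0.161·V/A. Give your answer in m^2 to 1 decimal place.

A₁ = Σ Sᵢαᵢ = 200.2×0.61 + 320.6×0.04 + 2×0.98 + 200.2×0.01 = 138.908 sabins.
Required A₂ = 0.161·1141.254/0.52 = 353.350 sabins.
ΔA needed = 353.350 − 138.908 = 214.442 sabins.
Net gain per m^2: Δα = 0.74 − 0.04 = 0.70.
Area = ΔA/Δα = 214.442/0.70 = 306.3 m^2.

306.3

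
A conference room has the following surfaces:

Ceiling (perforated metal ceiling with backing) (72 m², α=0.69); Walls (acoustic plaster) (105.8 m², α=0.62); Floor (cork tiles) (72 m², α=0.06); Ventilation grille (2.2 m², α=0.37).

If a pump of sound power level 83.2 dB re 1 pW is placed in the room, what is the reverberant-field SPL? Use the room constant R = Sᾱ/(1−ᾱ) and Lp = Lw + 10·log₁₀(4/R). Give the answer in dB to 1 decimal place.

65.6 dB

Σ(Sᵢαᵢ) = 72·0.69 + 105.8·0.62 + 72·0.06 + 2.2·0.37 = 120.410; total area S = 252.0 m².
ᾱ = 0.4778, so room constant R = A/(1−ᾱ) = 230.582 m².
Lp = Lw + 10 log₁₀(4/R) = 83.2 -17.61 = 65.6 dB.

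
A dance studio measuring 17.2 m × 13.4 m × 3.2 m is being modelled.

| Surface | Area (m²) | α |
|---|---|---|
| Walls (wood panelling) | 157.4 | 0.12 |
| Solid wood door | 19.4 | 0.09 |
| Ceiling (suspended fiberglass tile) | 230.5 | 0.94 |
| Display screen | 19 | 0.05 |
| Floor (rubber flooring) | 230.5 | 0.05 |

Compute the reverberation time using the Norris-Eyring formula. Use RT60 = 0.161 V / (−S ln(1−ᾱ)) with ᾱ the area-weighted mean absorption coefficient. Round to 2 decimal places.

0.38 sec

Total surface area S = 157.4 + 19.4 + 230.5 + 19 + 230.5 = 656.8 m².
Absorption A = 157.4·0.12 + 19.4·0.09 + 230.5·0.94 + 19·0.05 + 230.5·0.05 = 249.779 sabins.
ᾱ = 249.779 / 656.8 = 0.3803.
Eyring denominator: −S ln(1−ᾱ) = 314.292.
V = 17.2 × 13.4 × 3.2 = 737.536 m³.
RT60 = 0.161 × 737.536 / 314.292 = 0.38 s.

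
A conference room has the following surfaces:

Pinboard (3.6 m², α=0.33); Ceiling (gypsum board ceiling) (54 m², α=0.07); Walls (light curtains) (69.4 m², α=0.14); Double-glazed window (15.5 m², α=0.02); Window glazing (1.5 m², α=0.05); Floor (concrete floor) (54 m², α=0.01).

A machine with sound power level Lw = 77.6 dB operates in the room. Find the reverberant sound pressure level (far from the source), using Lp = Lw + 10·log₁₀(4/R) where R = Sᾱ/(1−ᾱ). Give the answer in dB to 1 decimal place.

Σ(Sᵢαᵢ) = 3.6×0.33 + 54×0.07 + 69.4×0.14 + 15.5×0.02 + 1.5×0.05 + 54×0.01 = 15.609; total area S = 198.0 m².
ᾱ = 0.0788, so room constant R = A/(1−ᾱ) = 16.944 m².
Lp = Lw + 10 log₁₀(4/R) = 77.6 -6.27 = 71.3 dB.

71.3 dB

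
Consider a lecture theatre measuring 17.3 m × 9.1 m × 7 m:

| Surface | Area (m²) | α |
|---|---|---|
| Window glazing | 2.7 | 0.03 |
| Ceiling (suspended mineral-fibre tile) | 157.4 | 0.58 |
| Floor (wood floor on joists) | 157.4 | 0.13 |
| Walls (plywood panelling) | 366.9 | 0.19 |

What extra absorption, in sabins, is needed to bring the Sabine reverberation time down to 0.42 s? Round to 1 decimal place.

240.9 sabins

Summing Sᵢαᵢ: 0.081 + 91.292 + 20.462 + 69.711 → A₁ = 181.546 sabins.
For T = 0.42 s, need A₂ = 0.161·V/T = 0.161·1102.01/0.42 = 422.437 sabins.
ΔA = A₂ − A₁ = 422.437 − 181.546 = 240.9 sabins.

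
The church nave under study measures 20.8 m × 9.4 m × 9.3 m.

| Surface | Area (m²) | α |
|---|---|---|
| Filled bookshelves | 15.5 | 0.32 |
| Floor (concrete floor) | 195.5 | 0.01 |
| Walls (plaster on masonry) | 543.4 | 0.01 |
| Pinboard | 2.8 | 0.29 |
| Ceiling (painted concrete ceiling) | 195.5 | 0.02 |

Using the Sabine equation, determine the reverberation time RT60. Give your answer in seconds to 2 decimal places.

A = Σ Sᵢαᵢ = 15.5*0.32 + 195.5*0.01 + 543.4*0.01 + 2.8*0.29 + 195.5*0.02 = 17.071 sabins.
Room volume: 1818.336 m³.
T = 0.161 V/A = 0.161·1818.336/17.071 = 17.15 s.

17.15 s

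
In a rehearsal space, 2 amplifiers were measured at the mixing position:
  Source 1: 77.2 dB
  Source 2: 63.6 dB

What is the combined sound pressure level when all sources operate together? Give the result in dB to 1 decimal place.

77.4 dB

Sum in the linear (power) domain: Σ 10^(Lᵢ/10) = 10^(77.2/10) + 10^(63.6/10) = 5.477e+07.
Combined level = 10 log₁₀(5.477e+07) = 77.4 dB.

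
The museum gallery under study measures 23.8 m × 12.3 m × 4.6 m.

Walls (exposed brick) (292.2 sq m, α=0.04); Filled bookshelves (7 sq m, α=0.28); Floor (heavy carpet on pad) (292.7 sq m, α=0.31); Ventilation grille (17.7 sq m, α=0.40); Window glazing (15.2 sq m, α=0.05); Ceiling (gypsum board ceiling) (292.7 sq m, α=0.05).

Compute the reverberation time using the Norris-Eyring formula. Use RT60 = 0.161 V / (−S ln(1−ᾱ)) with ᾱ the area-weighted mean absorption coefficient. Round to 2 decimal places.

Total surface area S = 292.2 + 7 + 292.7 + 17.7 + 15.2 + 292.7 = 917.5 sq m.
Absorption A = 292.2×0.04 + 7×0.28 + 292.7×0.31 + 17.7×0.40 + 15.2×0.05 + 292.7×0.05 = 126.860 sabins.
Mean coefficient ᾱ = A/S = 0.1383.
−S·ln(1−ᾱ) = −917.5 × ln(1 − 0.1383) = 136.568.
V = 23.8 × 12.3 × 4.6 = 1346.604 m³.
T = 0.161·V/[−S·ln(1−ᾱ)] = 0.161·1346.604/136.568 = 1.59 s.

1.59 seconds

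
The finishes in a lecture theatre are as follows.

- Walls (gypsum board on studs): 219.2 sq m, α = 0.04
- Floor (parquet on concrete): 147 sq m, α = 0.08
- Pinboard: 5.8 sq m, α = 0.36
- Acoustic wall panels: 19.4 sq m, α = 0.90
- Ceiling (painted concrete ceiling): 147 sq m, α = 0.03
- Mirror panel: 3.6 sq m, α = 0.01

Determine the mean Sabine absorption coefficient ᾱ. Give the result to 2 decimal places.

S = Σ Sᵢ = 219.2 + 147 + 5.8 + 19.4 + 147 + 3.6 = 542.0 sq m.
A = 219.2×0.04 + 147×0.08 + 5.8×0.36 + 19.4×0.90 + 147×0.03 + 3.6×0.01 = 44.522 sabins.
ᾱ = 44.522 / 542.0 = 0.08.

0.08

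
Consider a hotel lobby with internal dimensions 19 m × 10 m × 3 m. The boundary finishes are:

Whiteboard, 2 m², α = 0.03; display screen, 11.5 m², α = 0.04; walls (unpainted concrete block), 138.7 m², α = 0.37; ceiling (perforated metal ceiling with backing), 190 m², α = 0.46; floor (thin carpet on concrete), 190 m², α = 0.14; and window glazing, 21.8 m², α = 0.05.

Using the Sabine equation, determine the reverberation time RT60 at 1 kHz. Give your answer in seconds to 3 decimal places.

0.550 s

Equivalent absorption area: A = 2·0.03 + 11.5·0.04 + 138.7·0.37 + 190·0.46 + 190·0.14 + 21.8·0.05 = 166.929 m².
Volume V = 19 × 10 × 3 = 570 m³.
T = 0.161 V/A = 0.161·570/166.929 = 0.550 s.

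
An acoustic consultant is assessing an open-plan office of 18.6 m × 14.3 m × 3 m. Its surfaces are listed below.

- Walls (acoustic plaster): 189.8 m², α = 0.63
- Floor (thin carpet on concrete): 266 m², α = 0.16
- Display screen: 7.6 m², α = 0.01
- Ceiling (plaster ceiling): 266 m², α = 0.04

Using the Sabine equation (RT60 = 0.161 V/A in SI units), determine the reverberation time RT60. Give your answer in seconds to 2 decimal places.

0.74 sec

Equivalent absorption area: A = 189.8*0.63 + 266*0.16 + 7.6*0.01 + 266*0.04 = 172.850 m².
Volume V = 18.6 × 14.3 × 3 = 797.94 m³.
T = 0.161 V/A = 0.161·797.94/172.850 = 0.74 s.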